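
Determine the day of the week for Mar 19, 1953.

Thursday

Doomsday rule: the anchor day for the 1900s is Wednesday. For year 53: 53÷12 = 4 r 5, and 5÷4 = 1, so 4+5+1 = 10.
Wednesday + 10 ≡ Saturday — that's 1953's doomsday.
In March the doomsday date is Mar 14.
Mar 19 is 5 days after Mar 14; 5 mod 7 = 5, so Saturday + 5 = Thursday.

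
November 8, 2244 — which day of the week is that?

Friday

Doomsday rule: the anchor day for the 2200s is Friday. For year 44: 44÷12 = 3 r 8, and 8÷4 = 2, so 3+8+2 = 13.
Friday + 13 ≡ Thursday — that's 2244's doomsday.
In November the doomsday date is Nov 7.
Nov 8 is 1 day after Nov 7; 1 mod 7 = 1, so Thursday + 1 = Friday.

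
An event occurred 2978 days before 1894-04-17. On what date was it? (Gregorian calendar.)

−365 (one year) → Apr 17, 1893 (2613 left).
−365 (one year) → Apr 17, 1892 (2248 left).
−366 (one year; includes Feb 29, 1892) → Apr 17, 1891 (1882 left).
−365 (one year) → Apr 17, 1890 (1517 left).
−365 (one year) → Apr 17, 1889 (1152 left).
−365 (one year) → Apr 17, 1888 (787 left).
−366 (one year; includes Feb 29, 1888) → Apr 17, 1887 (421 left).
−365 (one year) → Apr 17, 1886 (56 left).
−17 → Mar 31, 1886 (end of Mar, 31 days; 39 left).
−31 → Feb 28, 1886 (end of Feb, 28 days; 8 left).
−8 → Feb 20, 1886.

February 20, 1886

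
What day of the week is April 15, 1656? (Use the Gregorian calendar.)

Doomsday rule: the anchor day for the 1600s is Tuesday. For year 56: 56÷12 = 4 r 8, and 8÷4 = 2, so 4+8+2 = 14.
Tuesday + 14 ≡ Tuesday — that's 1656's doomsday.
In April the doomsday date is Apr 4.
Apr 15 is 11 days after Apr 4; 11 mod 7 = 4, so Tuesday + 4 = Saturday.

Saturday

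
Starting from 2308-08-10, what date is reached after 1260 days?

+365 (one year) → Aug 10, 2309 (895 left).
+365 (one year) → Aug 10, 2310 (530 left).
+365 (one year) → Aug 10, 2311 (165 left).
Aug has 31 days: +22 → Sep 1, 2311 (143 left).
Sep has 30 days: +30 → Oct 1, 2311 (113 left).
Oct has 31 days: +31 → Nov 1, 2311 (82 left).
Nov has 30 days: +30 → Dec 1, 2311 (52 left).
Dec has 31 days: +31 → Jan 1, 2312 (21 left).
+21 → Jan 22, 2312.

January 22, 2312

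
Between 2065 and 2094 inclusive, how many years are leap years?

Multiples of 4 in [2065,2094]: 7.
Of those, multiples of 100: 0 (not leap unless ÷400).
Multiples of 400: 0.
Leap years = 7 − 0 + 0 = 7.

7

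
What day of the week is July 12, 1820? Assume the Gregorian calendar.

Doomsday rule: the anchor day for the 1800s is Friday. For year 20: 20÷12 = 1 r 8, and 8÷4 = 2, so 1+8+2 = 11.
Friday + 11 ≡ Tuesday — that's 1820's doomsday.
In July the doomsday date is Jul 11.
Jul 12 is 1 day after Jul 11; 1 mod 7 = 1, so Tuesday + 1 = Wednesday.

Wednesday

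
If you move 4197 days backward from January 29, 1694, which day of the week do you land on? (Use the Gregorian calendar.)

Jan 29, 1694 is a Friday.
4197 mod 7 = 4, so 4197 days before a Friday is Friday − 4 = Monday.

Monday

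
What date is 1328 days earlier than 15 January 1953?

May 28, 1949

−366 (one year; includes Feb 29, 1952) → Jan 15, 1952 (962 left).
−365 (one year) → Jan 15, 1951 (597 left).
−365 (one year) → Jan 15, 1950 (232 left).
−15 → Dec 31, 1949 (end of Dec, 31 days; 217 left).
−31 → Nov 30, 1949 (end of Nov, 30 days; 186 left).
−30 → Oct 31, 1949 (end of Oct, 31 days; 156 left).
−31 → Sep 30, 1949 (end of Sep, 30 days; 125 left).
−30 → Aug 31, 1949 (end of Aug, 31 days; 95 left).
−31 → Jul 31, 1949 (end of Jul, 31 days; 64 left).
−31 → Jun 30, 1949 (end of Jun, 30 days; 33 left).
−30 → May 31, 1949 (end of May, 31 days; 3 left).
−3 → May 28, 1949.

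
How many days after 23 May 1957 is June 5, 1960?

May 23, 1957 → May 23, 1958: 365 days.
May 23, 1958 → May 23, 1959: 365 days.
May 23, 1959 → Jun 23, 1959: 31 days (May has 31).
Jun 23, 1959 → Jul 23, 1959: 30 days (June has 30).
Jul 23, 1959 → Aug 23, 1959: 31 days (July has 31).
Aug 23, 1959 → Sep 23, 1959: 31 days (August has 31).
Sep 23, 1959 → Oct 23, 1959: 30 days (September has 30).
Oct 23, 1959 → Nov 23, 1959: 31 days (October has 31).
Nov 23, 1959 → Dec 23, 1959: 30 days (November has 30).
Dec 23, 1959 → Jan 23, 1960: 31 days (December has 31).
Jan 23, 1960 → Feb 23, 1960: 31 days (January has 31).
Feb 23, 1960 → Mar 23, 1960: 29 days (February has 29).
Mar 23, 1960 → Apr 23, 1960: 31 days (March has 31).
Apr 23, 1960 → May 23, 1960: 30 days (April has 30).
May 23, 1960 → Jun 5, 1960: 13 days.
Total: 1109 days.

1109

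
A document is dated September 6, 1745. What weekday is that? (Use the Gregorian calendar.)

Doomsday rule: the anchor day for the 1700s is Sunday. For year 45: 45÷12 = 3 r 9, and 9÷4 = 2, so 3+9+2 = 14.
Sunday + 14 ≡ Sunday — that's 1745's doomsday.
In September the doomsday date is Sep 5.
Sep 6 is 1 day after Sep 5; 1 mod 7 = 1, so Sunday + 1 = Monday.

Monday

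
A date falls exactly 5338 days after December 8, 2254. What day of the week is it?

Tuesday

Dec 8, 2254 is a Friday.
5338 mod 7 = 4, so 5338 days after a Friday is Friday + 4 = Tuesday.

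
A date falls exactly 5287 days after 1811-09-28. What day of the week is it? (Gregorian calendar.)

First find the weekday of Sep 28, 1811. Doomsday rule: the anchor day for the 1800s is Friday. For year 11: 11÷12 = 0 r 11, and 11÷4 = 2, so 0+11+2 = 13.
Friday + 13 ≡ Thursday — that's 1811's doomsday.
In September the doomsday date is Sep 5.
Sep 28 is 23 days after Sep 5; 23 mod 7 = 2, so Thursday + 2 = Saturday.
5287 mod 7 = 2, so 5287 days after a Saturday is Saturday + 2 = Monday.

Monday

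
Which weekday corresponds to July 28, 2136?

Doomsday rule: the anchor day for the 2100s is Sunday. For year 36: 36÷12 = 3 r 0, and 0÷4 = 0, so 3+0+0 = 3.
Sunday + 3 ≡ Wednesday — that's 2136's doomsday.
In July the doomsday date is Jul 11.
Jul 28 is 17 days after Jul 11; 17 mod 7 = 3, so Wednesday + 3 = Saturday.

Saturday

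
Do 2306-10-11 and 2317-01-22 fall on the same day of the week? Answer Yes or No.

No

From Oct 11, 2306 to Jan 22, 2317 is 3756 days.
3756 mod 7 = 4, so they are different weekdays.
(Oct 11, 2306 is a Thursday; Jan 22, 2317 is a Monday.)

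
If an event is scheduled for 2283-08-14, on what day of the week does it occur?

Tuesday

Doomsday rule: the anchor day for the 2200s is Friday. For year 83: 83÷12 = 6 r 11, and 11÷4 = 2, so 6+11+2 = 19.
Friday + 19 ≡ Wednesday — that's 2283's doomsday.
In August the doomsday date is Aug 8.
Aug 14 is 6 days after Aug 8; 6 mod 7 = 6, so Wednesday + 6 = Tuesday.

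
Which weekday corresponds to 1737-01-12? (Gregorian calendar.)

Saturday

Doomsday rule: the anchor day for the 1700s is Sunday. For year 37: 37÷12 = 3 r 1, and 1÷4 = 0, so 3+1+0 = 4.
Sunday + 4 ≡ Thursday — that's 1737's doomsday.
In January the doomsday date is Jan 3 (1737 is not a leap year).
Jan 12 is 9 days after Jan 3; 9 mod 7 = 2, so Thursday + 2 = Saturday.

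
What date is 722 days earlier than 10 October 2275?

October 18, 2273

−365 (one year) → Oct 10, 2274 (357 left).
−10 → Sep 30, 2274 (end of Sep, 30 days; 347 left).
−30 → Aug 31, 2274 (end of Aug, 31 days; 317 left).
−31 → Jul 31, 2274 (end of Jul, 31 days; 286 left).
−31 → Jun 30, 2274 (end of Jun, 30 days; 255 left).
−30 → May 31, 2274 (end of May, 31 days; 225 left).
−31 → Apr 30, 2274 (end of Apr, 30 days; 194 left).
−30 → Mar 31, 2274 (end of Mar, 31 days; 164 left).
−31 → Feb 28, 2274 (end of Feb, 28 days; 133 left).
−28 → Jan 31, 2274 (end of Jan, 31 days; 105 left).
−31 → Dec 31, 2273 (end of Dec, 31 days; 74 left).
−31 → Nov 30, 2273 (end of Nov, 30 days; 43 left).
−30 → Oct 31, 2273 (end of Oct, 31 days; 13 left).
−13 → Oct 18, 2273.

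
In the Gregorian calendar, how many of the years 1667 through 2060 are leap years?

Multiples of 4 in [1667,2060]: 99.
Of those, multiples of 100: 4 (not leap unless ÷400).
Multiples of 400: 1.
Leap years = 99 − 4 + 1 = 96.

96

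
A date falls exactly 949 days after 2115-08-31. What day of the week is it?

Wednesday

Aug 31, 2115 is a Saturday.
949 mod 7 = 4, so 949 days after a Saturday is Saturday + 4 = Wednesday.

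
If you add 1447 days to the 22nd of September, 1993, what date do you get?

+365 (one year) → Sep 22, 1994 (1082 left).
+365 (one year) → Sep 22, 1995 (717 left).
+366 (one year; includes Feb 29, 1996) → Sep 22, 1996 (351 left).
Sep has 30 days: +9 → Oct 1, 1996 (342 left).
Oct has 31 days: +31 → Nov 1, 1996 (311 left).
Nov has 30 days: +30 → Dec 1, 1996 (281 left).
Dec has 31 days: +31 → Jan 1, 1997 (250 left).
Jan has 31 days: +31 → Feb 1, 1997 (219 left).
Feb has 28 days: +28 → Mar 1, 1997 (191 left).
Mar has 31 days: +31 → Apr 1, 1997 (160 left).
Apr has 30 days: +30 → May 1, 1997 (130 left).
May has 31 days: +31 → Jun 1, 1997 (99 left).
Jun has 30 days: +30 → Jul 1, 1997 (69 left).
Jul has 31 days: +31 → Aug 1, 1997 (38 left).
Aug has 31 days: +31 → Sep 1, 1997 (7 left).
+7 → Sep 8, 1997.

September 8, 1997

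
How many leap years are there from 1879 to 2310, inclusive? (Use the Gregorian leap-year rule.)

104

Multiples of 4 in [1879,2310]: 108.
Of those, multiples of 100: 5 (not leap unless ÷400).
Multiples of 400: 1.
Leap years = 108 − 5 + 1 = 104.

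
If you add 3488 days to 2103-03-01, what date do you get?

September 17, 2112

+366 (one year; includes Feb 29, 2104) → Mar 1, 2104 (3122 left).
+365 (one year) → Mar 1, 2105 (2757 left).
+365 (one year) → Mar 1, 2106 (2392 left).
+365 (one year) → Mar 1, 2107 (2027 left).
+366 (one year; includes Feb 29, 2108) → Mar 1, 2108 (1661 left).
+365 (one year) → Mar 1, 2109 (1296 left).
+365 (one year) → Mar 1, 2110 (931 left).
+365 (one year) → Mar 1, 2111 (566 left).
+366 (one year; includes Feb 29, 2112) → Mar 1, 2112 (200 left).
Mar has 31 days: +31 → Apr 1, 2112 (169 left).
Apr has 30 days: +30 → May 1, 2112 (139 left).
May has 31 days: +31 → Jun 1, 2112 (108 left).
Jun has 30 days: +30 → Jul 1, 2112 (78 left).
Jul has 31 days: +31 → Aug 1, 2112 (47 left).
Aug has 31 days: +31 → Sep 1, 2112 (16 left).
+16 → Sep 17, 2112.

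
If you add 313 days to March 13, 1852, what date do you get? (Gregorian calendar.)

Mar has 31 days: +19 → Apr 1, 1852 (294 left).
Apr has 30 days: +30 → May 1, 1852 (264 left).
May has 31 days: +31 → Jun 1, 1852 (233 left).
Jun has 30 days: +30 → Jul 1, 1852 (203 left).
Jul has 31 days: +31 → Aug 1, 1852 (172 left).
Aug has 31 days: +31 → Sep 1, 1852 (141 left).
Sep has 30 days: +30 → Oct 1, 1852 (111 left).
Oct has 31 days: +31 → Nov 1, 1852 (80 left).
Nov has 30 days: +30 → Dec 1, 1852 (50 left).
Dec has 31 days: +31 → Jan 1, 1853 (19 left).
+19 → Jan 20, 1853.

January 20, 1853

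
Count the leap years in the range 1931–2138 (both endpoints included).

Multiples of 4 in [1931,2138]: 52.
Of those, multiples of 100: 2 (not leap unless ÷400).
Multiples of 400: 1.
Leap years = 52 − 2 + 1 = 51.

51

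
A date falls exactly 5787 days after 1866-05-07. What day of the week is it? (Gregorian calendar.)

First find the weekday of May 7, 1866. Doomsday rule: the anchor day for the 1800s is Friday. For year 66: 66÷12 = 5 r 6, and 6÷4 = 1, so 5+6+1 = 12.
Friday + 12 ≡ Wednesday — that's 1866's doomsday.
In May the doomsday date is May 9.
May 7 is 2 days before May 9; 2 mod 7 = 2, so Wednesday − 2 = Monday.
5787 mod 7 = 5, so 5787 days after a Monday is Monday + 5 = Saturday.

Saturday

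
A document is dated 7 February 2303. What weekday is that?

Saturday

Doomsday rule: the anchor day for the 2300s is Wednesday. For year 03: 3÷12 = 0 r 3, and 3÷4 = 0, so 0+3+0 = 3.
Wednesday + 3 ≡ Saturday — that's 2303's doomsday.
In February the doomsday date is Feb 28 (2303 is not a leap year).
Feb 7 is 21 days before Feb 28; 21 mod 7 = 0, so Saturday − 0 = Saturday.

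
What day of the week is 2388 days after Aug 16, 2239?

Saturday

First find the weekday of Aug 16, 2239. Doomsday rule: the anchor day for the 2200s is Friday. For year 39: 39÷12 = 3 r 3, and 3÷4 = 0, so 3+3+0 = 6.
Friday + 6 ≡ Thursday — that's 2239's doomsday.
In August the doomsday date is Aug 8.
Aug 16 is 8 days after Aug 8; 8 mod 7 = 1, so Thursday + 1 = Friday.
2388 mod 7 = 1, so 2388 days after a Friday is Friday + 1 = Saturday.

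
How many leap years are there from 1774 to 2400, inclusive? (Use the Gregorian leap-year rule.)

152

Multiples of 4 in [1774,2400]: 157.
Of those, multiples of 100: 7 (not leap unless ÷400).
Multiples of 400: 2.
Leap years = 157 − 7 + 2 = 152.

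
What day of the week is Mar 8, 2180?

Wednesday

Doomsday rule: the anchor day for the 2100s is Sunday. For year 80: 80÷12 = 6 r 8, and 8÷4 = 2, so 6+8+2 = 16.
Sunday + 16 ≡ Tuesday — that's 2180's doomsday.
In March the doomsday date is Mar 14.
Mar 8 is 6 days before Mar 14; 6 mod 7 = 6, so Tuesday − 6 = Wednesday.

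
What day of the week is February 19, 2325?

Doomsday rule: the anchor day for the 2300s is Wednesday. For year 25: 25÷12 = 2 r 1, and 1÷4 = 0, so 2+1+0 = 3.
Wednesday + 3 ≡ Saturday — that's 2325's doomsday.
In February the doomsday date is Feb 28 (2325 is not a leap year).
Feb 19 is 9 days before Feb 28; 9 mod 7 = 2, so Saturday − 2 = Thursday.

Thursday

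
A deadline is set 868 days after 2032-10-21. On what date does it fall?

March 8, 2035

+365 (one year) → Oct 21, 2033 (503 left).
+365 (one year) → Oct 21, 2034 (138 left).
Oct has 31 days: +11 → Nov 1, 2034 (127 left).
Nov has 30 days: +30 → Dec 1, 2034 (97 left).
Dec has 31 days: +31 → Jan 1, 2035 (66 left).
Jan has 31 days: +31 → Feb 1, 2035 (35 left).
Feb has 28 days: +28 → Mar 1, 2035 (7 left).
+7 → Mar 8, 2035.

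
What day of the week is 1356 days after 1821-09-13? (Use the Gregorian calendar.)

Tuesday

Sep 13, 1821 is a Thursday.
1356 mod 7 = 5, so 1356 days after a Thursday is Thursday + 5 = Tuesday.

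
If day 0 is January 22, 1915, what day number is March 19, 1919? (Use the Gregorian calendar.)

Jan 22, 1915 → Jan 22, 1916: 365 days.
Jan 22, 1916 → Jan 22, 1917: 366 days (Feb 29, 1916 is in that span).
Jan 22, 1917 → Jan 22, 1918: 365 days.
Jan 22, 1918 → Jan 22, 1919: 365 days.
Jan 22, 1919 → Feb 22, 1919: 31 days (January has 31).
Feb 22, 1919 → Mar 19, 1919: 25 days.
Total: 1517 days.

1517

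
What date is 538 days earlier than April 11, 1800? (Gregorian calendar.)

−365 (one year) → Apr 11, 1799 (173 left).
−11 → Mar 31, 1799 (end of Mar, 31 days; 162 left).
−31 → Feb 28, 1799 (end of Feb, 28 days; 131 left).
−28 → Jan 31, 1799 (end of Jan, 31 days; 103 left).
−31 → Dec 31, 1798 (end of Dec, 31 days; 72 left).
−31 → Nov 30, 1798 (end of Nov, 30 days; 41 left).
−30 → Oct 31, 1798 (end of Oct, 31 days; 11 left).
−11 → Oct 20, 1798.

October 20, 1798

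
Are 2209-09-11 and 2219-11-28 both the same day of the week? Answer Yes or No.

From Sep 11, 2209 to Nov 28, 2219 is 3730 days.
3730 mod 7 = 6, so they are different weekdays.
(Sep 11, 2209 is a Monday; Nov 28, 2219 is a Sunday.)

No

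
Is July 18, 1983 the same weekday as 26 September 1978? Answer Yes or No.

No

From Sep 26, 1978 to Jul 18, 1983 is 1756 days.
1756 mod 7 = 6, so they are different weekdays.
(Sep 26, 1978 is a Tuesday; Jul 18, 1983 is a Monday.)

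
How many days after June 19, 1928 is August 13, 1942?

5168

Jun 19, 1928 → Jun 19, 1929: 365 days.
Jun 19, 1929 → Jun 19, 1930: 365 days.
Jun 19, 1930 → Jun 19, 1931: 365 days.
Jun 19, 1931 → Jun 19, 1932: 366 days (Feb 29, 1932 is in that span).
Jun 19, 1932 → Jun 19, 1933: 365 days.
Jun 19, 1933 → Jun 19, 1934: 365 days.
Jun 19, 1934 → Jun 19, 1935: 365 days.
Jun 19, 1935 → Jun 19, 1936: 366 days (Feb 29, 1936 is in that span).
Jun 19, 1936 → Jun 19, 1937: 365 days.
Jun 19, 1937 → Jun 19, 1938: 365 days.
Jun 19, 1938 → Jun 19, 1939: 365 days.
Jun 19, 1939 → Jun 19, 1940: 366 days (Feb 29, 1940 is in that span).
Jun 19, 1940 → Jun 19, 1941: 365 days.
Jun 19, 1941 → Jun 19, 1942: 365 days.
Jun 19, 1942 → Jul 19, 1942: 30 days (June has 30).
Jul 19, 1942 → Aug 13, 1942: 25 days.
Total: 5168 days.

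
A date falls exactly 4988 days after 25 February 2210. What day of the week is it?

First find the weekday of Feb 25, 2210. Doomsday rule: the anchor day for the 2200s is Friday. For year 10: 10÷12 = 0 r 10, and 10÷4 = 2, so 0+10+2 = 12.
Friday + 12 ≡ Wednesday — that's 2210's doomsday.
In February the doomsday date is Feb 28 (2210 is not a leap year).
Feb 25 is 3 days before Feb 28; 3 mod 7 = 3, so Wednesday − 3 = Sunday.
4988 mod 7 = 4, so 4988 days after a Sunday is Sunday + 4 = Thursday.

Thursday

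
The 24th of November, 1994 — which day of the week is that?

Thursday

January 1, 1994 is a Saturday.
Jan 1, 1994 → Feb 1, 1994: 31 days (January has 31).
Feb 1, 1994 → Mar 1, 1994: 28 days (February has 28).
Mar 1, 1994 → Apr 1, 1994: 31 days (March has 31).
Apr 1, 1994 → May 1, 1994: 30 days (April has 30).
May 1, 1994 → Jun 1, 1994: 31 days (May has 31).
Jun 1, 1994 → Jul 1, 1994: 30 days (June has 30).
Jul 1, 1994 → Aug 1, 1994: 31 days (July has 31).
Aug 1, 1994 → Sep 1, 1994: 31 days (August has 31).
Sep 1, 1994 → Oct 1, 1994: 30 days (September has 30).
Oct 1, 1994 → Nov 1, 1994: 31 days (October has 31).
Nov 1, 1994 → Nov 24, 1994: 23 days.
Total: 327 days.
327 mod 7 = 5, so Saturday + 5 = Thursday.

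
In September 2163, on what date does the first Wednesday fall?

September 1, 2163 is a Thursday.
The first Wednesday is therefore September 7 (6 days later).

September 7, 2163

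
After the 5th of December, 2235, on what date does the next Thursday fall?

Dec 5, 2235 is a Saturday.
From Saturday to the next Thursday is 5 days.
Dec 5, 2235 + 5 = Dec 10, 2235.

December 10, 2235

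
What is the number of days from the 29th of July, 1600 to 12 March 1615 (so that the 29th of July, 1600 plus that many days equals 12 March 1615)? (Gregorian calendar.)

5339

Jul 29, 1600 → Jul 29, 1601: 365 days.
Jul 29, 1601 → Jul 29, 1602: 365 days.
Jul 29, 1602 → Jul 29, 1603: 365 days.
Jul 29, 1603 → Jul 29, 1604: 366 days (Feb 29, 1604 is in that span).
Jul 29, 1604 → Jul 29, 1605: 365 days.
Jul 29, 1605 → Jul 29, 1606: 365 days.
Jul 29, 1606 → Jul 29, 1607: 365 days.
Jul 29, 1607 → Jul 29, 1608: 366 days (Feb 29, 1608 is in that span).
Jul 29, 1608 → Jul 29, 1609: 365 days.
Jul 29, 1609 → Jul 29, 1610: 365 days.
Jul 29, 1610 → Jul 29, 1611: 365 days.
Jul 29, 1611 → Jul 29, 1612: 366 days (Feb 29, 1612 is in that span).
Jul 29, 1612 → Jul 29, 1613: 365 days.
Jul 29, 1613 → Jul 29, 1614: 365 days.
Jul 29, 1614 → Aug 29, 1614: 31 days (July has 31).
Aug 29, 1614 → Sep 29, 1614: 31 days (August has 31).
Sep 29, 1614 → Oct 29, 1614: 30 days (September has 30).
Oct 29, 1614 → Nov 29, 1614: 31 days (October has 31).
Nov 29, 1614 → Dec 29, 1614: 30 days (November has 30).
Dec 29, 1614 → Jan 29, 1615: 31 days (December has 31).
Jan 29, 1615 → Feb 28, 1615: 30 days (January has 31).
Feb 28, 1615 → Mar 12, 1615: 12 days.
Total: 5339 days.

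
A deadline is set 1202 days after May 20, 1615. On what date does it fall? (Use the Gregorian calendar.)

+366 (one year; includes Feb 29, 1616) → May 20, 1616 (836 left).
+365 (one year) → May 20, 1617 (471 left).
+365 (one year) → May 20, 1618 (106 left).
May has 31 days: +12 → Jun 1, 1618 (94 left).
Jun has 30 days: +30 → Jul 1, 1618 (64 left).
Jul has 31 days: +31 → Aug 1, 1618 (33 left).
Aug has 31 days: +31 → Sep 1, 1618 (2 left).
+2 → Sep 3, 1618.

September 3, 1618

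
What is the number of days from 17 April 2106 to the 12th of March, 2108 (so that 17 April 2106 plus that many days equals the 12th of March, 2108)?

Apr 17, 2106 → Apr 17, 2107: 365 days.
Apr 17, 2107 → May 17, 2107: 30 days (April has 30).
May 17, 2107 → Jun 17, 2107: 31 days (May has 31).
Jun 17, 2107 → Jul 17, 2107: 30 days (June has 30).
Jul 17, 2107 → Aug 17, 2107: 31 days (July has 31).
Aug 17, 2107 → Sep 17, 2107: 31 days (August has 31).
Sep 17, 2107 → Oct 17, 2107: 30 days (September has 30).
Oct 17, 2107 → Nov 17, 2107: 31 days (October has 31).
Nov 17, 2107 → Dec 17, 2107: 30 days (November has 30).
Dec 17, 2107 → Jan 17, 2108: 31 days (December has 31).
Jan 17, 2108 → Feb 17, 2108: 31 days (January has 31).
Feb 17, 2108 → Mar 12, 2108: 24 days.
Total: 695 days.

695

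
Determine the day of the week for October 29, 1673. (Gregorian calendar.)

Sunday

Doomsday rule: the anchor day for the 1600s is Tuesday. For year 73: 73÷12 = 6 r 1, and 1÷4 = 0, so 6+1+0 = 7.
Tuesday + 7 ≡ Tuesday — that's 1673's doomsday.
In October the doomsday date is Oct 10.
Oct 29 is 19 days after Oct 10; 19 mod 7 = 5, so Tuesday + 5 = Sunday.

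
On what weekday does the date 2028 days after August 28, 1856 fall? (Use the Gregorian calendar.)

First find the weekday of Aug 28, 1856. Doomsday rule: the anchor day for the 1800s is Friday. For year 56: 56÷12 = 4 r 8, and 8÷4 = 2, so 4+8+2 = 14.
Friday + 14 ≡ Friday — that's 1856's doomsday.
In August the doomsday date is Aug 8.
Aug 28 is 20 days after Aug 8; 20 mod 7 = 6, so Friday + 6 = Thursday.
2028 mod 7 = 5, so 2028 days after a Thursday is Thursday + 5 = Tuesday.

Tuesday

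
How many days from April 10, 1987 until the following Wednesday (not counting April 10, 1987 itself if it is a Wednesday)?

5

Apr 10, 1987 is a Friday.
From Friday to the next Wednesday is 5 days.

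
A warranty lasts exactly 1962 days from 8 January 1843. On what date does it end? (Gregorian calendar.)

May 23, 1848

+365 (one year) → Jan 8, 1844 (1597 left).
+366 (one year; includes Feb 29, 1844) → Jan 8, 1845 (1231 left).
+365 (one year) → Jan 8, 1846 (866 left).
+365 (one year) → Jan 8, 1847 (501 left).
+365 (one year) → Jan 8, 1848 (136 left).
Jan has 31 days: +24 → Feb 1, 1848 (112 left).
Feb has 29 days: +29 → Mar 1, 1848 (83 left).
Mar has 31 days: +31 → Apr 1, 1848 (52 left).
Apr has 30 days: +30 → May 1, 1848 (22 left).
+22 → May 23, 1848.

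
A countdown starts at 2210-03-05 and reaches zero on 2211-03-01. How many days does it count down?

361

Mar 5, 2210 → Apr 5, 2210: 31 days (March has 31).
Apr 5, 2210 → May 5, 2210: 30 days (April has 30).
May 5, 2210 → Jun 5, 2210: 31 days (May has 31).
Jun 5, 2210 → Jul 5, 2210: 30 days (June has 30).
Jul 5, 2210 → Aug 5, 2210: 31 days (July has 31).
Aug 5, 2210 → Sep 5, 2210: 31 days (August has 31).
Sep 5, 2210 → Oct 5, 2210: 30 days (September has 30).
Oct 5, 2210 → Nov 5, 2210: 31 days (October has 31).
Nov 5, 2210 → Dec 5, 2210: 30 days (November has 30).
Dec 5, 2210 → Jan 5, 2211: 31 days (December has 31).
Jan 5, 2211 → Feb 5, 2211: 31 days (January has 31).
Feb 5, 2211 → Mar 1, 2211: 24 days.
Total: 361 days.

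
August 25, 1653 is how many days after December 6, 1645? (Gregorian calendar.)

2819

Dec 6, 1645 → Dec 6, 1646: 365 days.
Dec 6, 1646 → Dec 6, 1647: 365 days.
Dec 6, 1647 → Dec 6, 1648: 366 days (Feb 29, 1648 is in that span).
Dec 6, 1648 → Dec 6, 1649: 365 days.
Dec 6, 1649 → Dec 6, 1650: 365 days.
Dec 6, 1650 → Dec 6, 1651: 365 days.
Dec 6, 1651 → Dec 6, 1652: 366 days (Feb 29, 1652 is in that span).
Dec 6, 1652 → Jan 6, 1653: 31 days (December has 31).
Jan 6, 1653 → Feb 6, 1653: 31 days (January has 31).
Feb 6, 1653 → Mar 6, 1653: 28 days (February has 28).
Mar 6, 1653 → Apr 6, 1653: 31 days (March has 31).
Apr 6, 1653 → May 6, 1653: 30 days (April has 30).
May 6, 1653 → Jun 6, 1653: 31 days (May has 31).
Jun 6, 1653 → Jul 6, 1653: 30 days (June has 30).
Jul 6, 1653 → Aug 6, 1653: 31 days (July has 31).
Aug 6, 1653 → Aug 25, 1653: 19 days.
Total: 2819 days.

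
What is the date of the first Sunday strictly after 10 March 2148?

March 17, 2148

Mar 10, 2148 is a Sunday.
From Sunday to the next Sunday is 7 days.
Mar 10, 2148 + 7 = Mar 17, 2148.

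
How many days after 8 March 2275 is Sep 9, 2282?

2742

Mar 8, 2275 → Mar 8, 2276: 366 days (Feb 29, 2276 is in that span).
Mar 8, 2276 → Mar 8, 2277: 365 days.
Mar 8, 2277 → Mar 8, 2278: 365 days.
Mar 8, 2278 → Mar 8, 2279: 365 days.
Mar 8, 2279 → Mar 8, 2280: 366 days (Feb 29, 2280 is in that span).
Mar 8, 2280 → Mar 8, 2281: 365 days.
Mar 8, 2281 → Mar 8, 2282: 365 days.
Mar 8, 2282 → Apr 8, 2282: 31 days (March has 31).
Apr 8, 2282 → May 8, 2282: 30 days (April has 30).
May 8, 2282 → Jun 8, 2282: 31 days (May has 31).
Jun 8, 2282 → Jul 8, 2282: 30 days (June has 30).
Jul 8, 2282 → Aug 8, 2282: 31 days (July has 31).
Aug 8, 2282 → Sep 8, 2282: 31 days (August has 31).
Sep 8, 2282 → Sep 9, 2282: 1 days.
Total: 2742 days.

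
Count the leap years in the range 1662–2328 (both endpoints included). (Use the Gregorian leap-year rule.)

161

Multiples of 4 in [1662,2328]: 167.
Of those, multiples of 100: 7 (not leap unless ÷400).
Multiples of 400: 1.
Leap years = 167 − 7 + 1 = 161.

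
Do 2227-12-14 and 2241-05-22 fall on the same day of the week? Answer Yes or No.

No

From Dec 14, 2227 to May 22, 2241 is 4908 days.
4908 mod 7 = 1, so they are different weekdays.
(Dec 14, 2227 is a Friday; May 22, 2241 is a Saturday.)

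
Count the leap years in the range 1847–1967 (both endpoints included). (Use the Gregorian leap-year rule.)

Multiples of 4 in [1847,1967]: 30.
Of those, multiples of 100: 1 (not leap unless ÷400).
Multiples of 400: 0.
Leap years = 30 − 1 + 0 = 29.

29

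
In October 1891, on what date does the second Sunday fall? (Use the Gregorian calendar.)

October 1, 1891 is a Thursday.
The first Sunday is therefore October 4 (3 days later).
The second Sunday is 4 + 1×7 = October 11.

October 11, 1891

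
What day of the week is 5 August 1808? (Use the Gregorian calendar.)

Doomsday rule: the anchor day for the 1800s is Friday. For year 08: 8÷12 = 0 r 8, and 8÷4 = 2, so 0+8+2 = 10.
Friday + 10 ≡ Monday — that's 1808's doomsday.
In August the doomsday date is Aug 8.
Aug 5 is 3 days before Aug 8; 3 mod 7 = 3, so Monday − 3 = Friday.

Friday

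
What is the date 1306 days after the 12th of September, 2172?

+365 (one year) → Sep 12, 2173 (941 left).
+365 (one year) → Sep 12, 2174 (576 left).
+365 (one year) → Sep 12, 2175 (211 left).
Sep has 30 days: +19 → Oct 1, 2175 (192 left).
Oct has 31 days: +31 → Nov 1, 2175 (161 left).
Nov has 30 days: +30 → Dec 1, 2175 (131 left).
Dec has 31 days: +31 → Jan 1, 2176 (100 left).
Jan has 31 days: +31 → Feb 1, 2176 (69 left).
Feb has 29 days: +29 → Mar 1, 2176 (40 left).
Mar has 31 days: +31 → Apr 1, 2176 (9 left).
+9 → Apr 10, 2176.

April 10, 2176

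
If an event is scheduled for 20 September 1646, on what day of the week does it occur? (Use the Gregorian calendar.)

Doomsday rule: the anchor day for the 1600s is Tuesday. For year 46: 46÷12 = 3 r 10, and 10÷4 = 2, so 3+10+2 = 15.
Tuesday + 15 ≡ Wednesday — that's 1646's doomsday.
In September the doomsday date is Sep 5.
Sep 20 is 15 days after Sep 5; 15 mod 7 = 1, so Wednesday + 1 = Thursday.

Thursday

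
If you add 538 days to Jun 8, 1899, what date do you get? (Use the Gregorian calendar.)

November 28, 1900

+365 (one year) → Jun 8, 1900 (173 left).
Jun has 30 days: +23 → Jul 1, 1900 (150 left).
Jul has 31 days: +31 → Aug 1, 1900 (119 left).
Aug has 31 days: +31 → Sep 1, 1900 (88 left).
Sep has 30 days: +30 → Oct 1, 1900 (58 left).
Oct has 31 days: +31 → Nov 1, 1900 (27 left).
+27 → Nov 28, 1900.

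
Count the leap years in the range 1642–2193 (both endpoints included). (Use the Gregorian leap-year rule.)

Multiples of 4 in [1642,2193]: 138.
Of those, multiples of 100: 5 (not leap unless ÷400).
Multiples of 400: 1.
Leap years = 138 − 5 + 1 = 134.

134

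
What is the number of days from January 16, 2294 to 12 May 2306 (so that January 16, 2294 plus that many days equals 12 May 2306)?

4498

Jan 16, 2294 → Jan 16, 2295: 365 days.
Jan 16, 2295 → Jan 16, 2296: 365 days.
Jan 16, 2296 → Jan 16, 2297: 366 days (Feb 29, 2296 is in that span).
Jan 16, 2297 → Jan 16, 2298: 365 days.
Jan 16, 2298 → Jan 16, 2299: 365 days.
Jan 16, 2299 → Jan 16, 2300: 365 days.
Jan 16, 2300 → Jan 16, 2301: 365 days.
Jan 16, 2301 → Jan 16, 2302: 365 days.
Jan 16, 2302 → Jan 16, 2303: 365 days.
Jan 16, 2303 → Jan 16, 2304: 365 days.
Jan 16, 2304 → Jan 16, 2305: 366 days (Feb 29, 2304 is in that span).
Jan 16, 2305 → Jan 16, 2306: 365 days.
Jan 16, 2306 → Feb 16, 2306: 31 days (January has 31).
Feb 16, 2306 → Mar 16, 2306: 28 days (February has 28).
Mar 16, 2306 → Apr 16, 2306: 31 days (March has 31).
Apr 16, 2306 → May 12, 2306: 26 days.
Total: 4498 days.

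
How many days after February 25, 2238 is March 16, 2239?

384

Feb 25, 2238 → Mar 25, 2238: 28 days (February has 28).
Mar 25, 2238 → Apr 25, 2238: 31 days (March has 31).
Apr 25, 2238 → May 25, 2238: 30 days (April has 30).
May 25, 2238 → Jun 25, 2238: 31 days (May has 31).
Jun 25, 2238 → Jul 25, 2238: 30 days (June has 30).
Jul 25, 2238 → Aug 25, 2238: 31 days (July has 31).
Aug 25, 2238 → Sep 25, 2238: 31 days (August has 31).
Sep 25, 2238 → Oct 25, 2238: 30 days (September has 30).
Oct 25, 2238 → Nov 25, 2238: 31 days (October has 31).
Nov 25, 2238 → Dec 25, 2238: 30 days (November has 30).
Dec 25, 2238 → Jan 25, 2239: 31 days (December has 31).
Jan 25, 2239 → Feb 25, 2239: 31 days (January has 31).
Feb 25, 2239 → Mar 16, 2239: 19 days.
Total: 384 days.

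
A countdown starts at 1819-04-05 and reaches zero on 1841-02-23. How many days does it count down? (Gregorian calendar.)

7995

Apr 5, 1819 → Apr 5, 1820: 366 days (Feb 29, 1820 is in that span).
Apr 5, 1820 → Apr 5, 1821: 365 days.
Apr 5, 1821 → Apr 5, 1822: 365 days.
Apr 5, 1822 → Apr 5, 1823: 365 days.
Apr 5, 1823 → Apr 5, 1824: 366 days (Feb 29, 1824 is in that span).
Apr 5, 1824 → Apr 5, 1825: 365 days.
Apr 5, 1825 → Apr 5, 1826: 365 days.
Apr 5, 1826 → Apr 5, 1827: 365 days.
Apr 5, 1827 → Apr 5, 1828: 366 days (Feb 29, 1828 is in that span).
Apr 5, 1828 → Apr 5, 1829: 365 days.
Apr 5, 1829 → Apr 5, 1830: 365 days.
Apr 5, 1830 → Apr 5, 1831: 365 days.
Apr 5, 1831 → Apr 5, 1832: 366 days (Feb 29, 1832 is in that span).
Apr 5, 1832 → Apr 5, 1833: 365 days.
Apr 5, 1833 → Apr 5, 1834: 365 days.
Apr 5, 1834 → Apr 5, 1835: 365 days.
Apr 5, 1835 → Apr 5, 1836: 366 days (Feb 29, 1836 is in that span).
Apr 5, 1836 → Apr 5, 1837: 365 days.
Apr 5, 1837 → Apr 5, 1838: 365 days.
Apr 5, 1838 → Apr 5, 1839: 365 days.
Apr 5, 1839 → Apr 5, 1840: 366 days (Feb 29, 1840 is in that span).
Apr 5, 1840 → May 5, 1840: 30 days (April has 30).
May 5, 1840 → Jun 5, 1840: 31 days (May has 31).
Jun 5, 1840 → Jul 5, 1840: 30 days (June has 30).
Jul 5, 1840 → Aug 5, 1840: 31 days (July has 31).
Aug 5, 1840 → Sep 5, 1840: 31 days (August has 31).
Sep 5, 1840 → Oct 5, 1840: 30 days (September has 30).
Oct 5, 1840 → Nov 5, 1840: 31 days (October has 31).
Nov 5, 1840 → Dec 5, 1840: 30 days (November has 30).
Dec 5, 1840 → Jan 5, 1841: 31 days (December has 31).
Jan 5, 1841 → Feb 5, 1841: 31 days (January has 31).
Feb 5, 1841 → Feb 23, 1841: 18 days.
Total: 7995 days.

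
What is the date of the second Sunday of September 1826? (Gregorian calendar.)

September 1, 1826 is a Friday.
The first Sunday is therefore September 3 (2 days later).
The second Sunday is 3 + 1×7 = September 10.

September 10, 1826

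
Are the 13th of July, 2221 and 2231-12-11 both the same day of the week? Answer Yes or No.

From Jul 13, 2221 to Dec 11, 2231 is 3803 days.
3803 mod 7 = 2, so they are different weekdays.
(Jul 13, 2221 is a Friday; Dec 11, 2231 is a Sunday.)

No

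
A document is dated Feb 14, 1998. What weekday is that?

Doomsday rule: the anchor day for the 1900s is Wednesday. For year 98: 98÷12 = 8 r 2, and 2÷4 = 0, so 8+2+0 = 10.
Wednesday + 10 ≡ Saturday — that's 1998's doomsday.
In February the doomsday date is Feb 28 (1998 is not a leap year).
Feb 14 is 14 days before Feb 28; 14 mod 7 = 0, so Saturday − 0 = Saturday.

Saturday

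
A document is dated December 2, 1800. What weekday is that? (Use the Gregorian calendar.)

Tuesday

Doomsday rule: the anchor day for the 1800s is Friday. For year 00: 0÷12 = 0 r 0, and 0÷4 = 0, so 0+0+0 = 0.
Friday + 0 ≡ Friday — that's 1800's doomsday.
In December the doomsday date is Dec 12.
Dec 2 is 10 days before Dec 12; 10 mod 7 = 3, so Friday − 3 = Tuesday.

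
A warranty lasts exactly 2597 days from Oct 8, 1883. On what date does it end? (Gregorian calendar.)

+366 (one year; includes Feb 29, 1884) → Oct 8, 1884 (2231 left).
+365 (one year) → Oct 8, 1885 (1866 left).
+365 (one year) → Oct 8, 1886 (1501 left).
+365 (one year) → Oct 8, 1887 (1136 left).
+366 (one year; includes Feb 29, 1888) → Oct 8, 1888 (770 left).
+365 (one year) → Oct 8, 1889 (405 left).
+365 (one year) → Oct 8, 1890 (40 left).
Oct has 31 days: +24 → Nov 1, 1890 (16 left).
+16 → Nov 17, 1890.

November 17, 1890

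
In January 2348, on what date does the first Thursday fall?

January 1, 2348

January 1, 2348 is a Thursday.
The first Thursday is therefore January 1 (same day).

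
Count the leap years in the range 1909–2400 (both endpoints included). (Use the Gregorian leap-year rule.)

Multiples of 4 in [1909,2400]: 123.
Of those, multiples of 100: 5 (not leap unless ÷400).
Multiples of 400: 2.
Leap years = 123 − 5 + 2 = 120.

120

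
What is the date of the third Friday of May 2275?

May 1, 2275 is a Saturday.
The first Friday is therefore May 7 (6 days later).
The third Friday is 7 + 2×7 = May 21.

May 21, 2275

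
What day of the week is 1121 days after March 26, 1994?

Mar 26, 1994 is a Saturday.
1121 mod 7 = 1, so 1121 days after a Saturday is Saturday + 1 = Sunday.

Sunday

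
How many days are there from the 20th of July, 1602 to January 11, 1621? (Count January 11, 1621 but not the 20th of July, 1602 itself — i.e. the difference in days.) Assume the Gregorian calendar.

Jul 20, 1602 → Jul 20, 1603: 365 days.
Jul 20, 1603 → Jul 20, 1604: 366 days (Feb 29, 1604 is in that span).
Jul 20, 1604 → Jul 20, 1605: 365 days.
Jul 20, 1605 → Jul 20, 1606: 365 days.
Jul 20, 1606 → Jul 20, 1607: 365 days.
Jul 20, 1607 → Jul 20, 1608: 366 days (Feb 29, 1608 is in that span).
Jul 20, 1608 → Jul 20, 1609: 365 days.
Jul 20, 1609 → Jul 20, 1610: 365 days.
Jul 20, 1610 → Jul 20, 1611: 365 days.
Jul 20, 1611 → Jul 20, 1612: 366 days (Feb 29, 1612 is in that span).
Jul 20, 1612 → Jul 20, 1613: 365 days.
Jul 20, 1613 → Jul 20, 1614: 365 days.
Jul 20, 1614 → Jul 20, 1615: 365 days.
Jul 20, 1615 → Jul 20, 1616: 366 days (Feb 29, 1616 is in that span).
Jul 20, 1616 → Jul 20, 1617: 365 days.
Jul 20, 1617 → Jul 20, 1618: 365 days.
Jul 20, 1618 → Jul 20, 1619: 365 days.
Jul 20, 1619 → Jul 20, 1620: 366 days (Feb 29, 1620 is in that span).
Jul 20, 1620 → Aug 20, 1620: 31 days (July has 31).
Aug 20, 1620 → Sep 20, 1620: 31 days (August has 31).
Sep 20, 1620 → Oct 20, 1620: 30 days (September has 30).
Oct 20, 1620 → Nov 20, 1620: 31 days (October has 31).
Nov 20, 1620 → Dec 20, 1620: 30 days (November has 30).
Dec 20, 1620 → Jan 11, 1621: 22 days.
Total: 6750 days.

6750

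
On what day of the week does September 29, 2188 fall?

Monday

Doomsday rule: the anchor day for the 2100s is Sunday. For year 88: 88÷12 = 7 r 4, and 4÷4 = 1, so 7+4+1 = 12.
Sunday + 12 ≡ Friday — that's 2188's doomsday.
In September the doomsday date is Sep 5.
Sep 29 is 24 days after Sep 5; 24 mod 7 = 3, so Friday + 3 = Monday.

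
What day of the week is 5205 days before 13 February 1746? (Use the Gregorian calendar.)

Wednesday

Feb 13, 1746 is a Sunday.
5205 mod 7 = 4, so 5205 days before a Sunday is Sunday − 4 = Wednesday.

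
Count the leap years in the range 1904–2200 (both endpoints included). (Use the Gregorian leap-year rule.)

73

Multiples of 4 in [1904,2200]: 75.
Of those, multiples of 100: 3 (not leap unless ÷400).
Multiples of 400: 1.
Leap years = 75 − 3 + 1 = 73.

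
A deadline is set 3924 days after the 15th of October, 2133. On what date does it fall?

July 13, 2144

+365 (one year) → Oct 15, 2134 (3559 left).
+365 (one year) → Oct 15, 2135 (3194 left).
+366 (one year; includes Feb 29, 2136) → Oct 15, 2136 (2828 left).
+365 (one year) → Oct 15, 2137 (2463 left).
+365 (one year) → Oct 15, 2138 (2098 left).
+365 (one year) → Oct 15, 2139 (1733 left).
+366 (one year; includes Feb 29, 2140) → Oct 15, 2140 (1367 left).
+365 (one year) → Oct 15, 2141 (1002 left).
+365 (one year) → Oct 15, 2142 (637 left).
+365 (one year) → Oct 15, 2143 (272 left).
Oct has 31 days: +17 → Nov 1, 2143 (255 left).
Nov has 30 days: +30 → Dec 1, 2143 (225 left).
Dec has 31 days: +31 → Jan 1, 2144 (194 left).
Jan has 31 days: +31 → Feb 1, 2144 (163 left).
Feb has 29 days: +29 → Mar 1, 2144 (134 left).
Mar has 31 days: +31 → Apr 1, 2144 (103 left).
Apr has 30 days: +30 → May 1, 2144 (73 left).
May has 31 days: +31 → Jun 1, 2144 (42 left).
Jun has 30 days: +30 → Jul 1, 2144 (12 left).
+12 → Jul 13, 2144.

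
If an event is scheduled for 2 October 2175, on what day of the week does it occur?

Doomsday rule: the anchor day for the 2100s is Sunday. For year 75: 75÷12 = 6 r 3, and 3÷4 = 0, so 6+3+0 = 9.
Sunday + 9 ≡ Tuesday — that's 2175's doomsday.
In October the doomsday date is Oct 10.
Oct 2 is 8 days before Oct 10; 8 mod 7 = 1, so Tuesday − 1 = Monday.

Monday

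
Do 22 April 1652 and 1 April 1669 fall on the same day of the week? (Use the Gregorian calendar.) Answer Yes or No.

From Apr 22, 1652 to Apr 1, 1669 is 6188 days.
6188 mod 7 = 0, so they are the same weekday.
(Apr 22, 1652 is a Monday; Apr 1, 1669 is a Monday.)

Yes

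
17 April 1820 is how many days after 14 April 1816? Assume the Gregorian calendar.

Apr 14, 1816 → Apr 14, 1817: 365 days.
Apr 14, 1817 → Apr 14, 1818: 365 days.
Apr 14, 1818 → Apr 14, 1819: 365 days.
Apr 14, 1819 → May 14, 1819: 30 days (April has 30).
May 14, 1819 → Jun 14, 1819: 31 days (May has 31).
Jun 14, 1819 → Jul 14, 1819: 30 days (June has 30).
Jul 14, 1819 → Aug 14, 1819: 31 days (July has 31).
Aug 14, 1819 → Sep 14, 1819: 31 days (August has 31).
Sep 14, 1819 → Oct 14, 1819: 30 days (September has 30).
Oct 14, 1819 → Nov 14, 1819: 31 days (October has 31).
Nov 14, 1819 → Dec 14, 1819: 30 days (November has 30).
Dec 14, 1819 → Jan 14, 1820: 31 days (December has 31).
Jan 14, 1820 → Feb 14, 1820: 31 days (January has 31).
Feb 14, 1820 → Mar 14, 1820: 29 days (February has 29).
Mar 14, 1820 → Apr 14, 1820: 31 days (March has 31).
Apr 14, 1820 → Apr 17, 1820: 3 days.
Total: 1464 days.

1464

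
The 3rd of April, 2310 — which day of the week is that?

Doomsday rule: the anchor day for the 2300s is Wednesday. For year 10: 10÷12 = 0 r 10, and 10÷4 = 2, so 0+10+2 = 12.
Wednesday + 12 ≡ Monday — that's 2310's doomsday.
In April the doomsday date is Apr 4.
Apr 3 is 1 day before Apr 4; 1 mod 7 = 1, so Monday − 1 = Sunday.

Sunday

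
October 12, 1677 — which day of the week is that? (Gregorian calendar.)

Tuesday

Doomsday rule: the anchor day for the 1600s is Tuesday. For year 77: 77÷12 = 6 r 5, and 5÷4 = 1, so 6+5+1 = 12.
Tuesday + 12 ≡ Sunday — that's 1677's doomsday.
In October the doomsday date is Oct 10.
Oct 12 is 2 days after Oct 10; 2 mod 7 = 2, so Sunday + 2 = Tuesday.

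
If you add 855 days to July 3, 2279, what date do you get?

+366 (one year; includes Feb 29, 2280) → Jul 3, 2280 (489 left).
+365 (one year) → Jul 3, 2281 (124 left).
Jul has 31 days: +29 → Aug 1, 2281 (95 left).
Aug has 31 days: +31 → Sep 1, 2281 (64 left).
Sep has 30 days: +30 → Oct 1, 2281 (34 left).
Oct has 31 days: +31 → Nov 1, 2281 (3 left).
+3 → Nov 4, 2281.

November 4, 2281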